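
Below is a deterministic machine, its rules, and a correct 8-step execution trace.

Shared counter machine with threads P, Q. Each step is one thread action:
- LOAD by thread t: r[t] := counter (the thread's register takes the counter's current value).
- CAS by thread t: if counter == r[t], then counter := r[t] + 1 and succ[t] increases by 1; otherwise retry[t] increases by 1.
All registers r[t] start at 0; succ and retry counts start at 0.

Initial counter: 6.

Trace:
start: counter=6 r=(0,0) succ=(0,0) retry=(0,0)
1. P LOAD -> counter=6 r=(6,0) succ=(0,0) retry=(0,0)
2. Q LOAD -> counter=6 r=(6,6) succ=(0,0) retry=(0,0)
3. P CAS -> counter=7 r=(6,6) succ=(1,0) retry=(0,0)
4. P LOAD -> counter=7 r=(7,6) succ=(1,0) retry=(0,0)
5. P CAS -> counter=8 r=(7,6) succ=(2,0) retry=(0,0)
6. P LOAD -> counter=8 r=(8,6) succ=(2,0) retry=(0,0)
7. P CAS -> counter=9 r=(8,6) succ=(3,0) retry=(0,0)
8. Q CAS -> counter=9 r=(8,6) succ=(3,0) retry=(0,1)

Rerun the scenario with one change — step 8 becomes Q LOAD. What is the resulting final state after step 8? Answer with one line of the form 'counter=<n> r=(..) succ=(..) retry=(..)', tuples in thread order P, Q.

(re-executing from step 8 with the substitution; state before step 8: counter=9 r=(8,6) succ=(3,0) retry=(0,0))
8. Q LOAD -> counter=9 r=(8,9) succ=(3,0) retry=(0,0)

counter=9 r=(8,9) succ=(3,0) retry=(0,0)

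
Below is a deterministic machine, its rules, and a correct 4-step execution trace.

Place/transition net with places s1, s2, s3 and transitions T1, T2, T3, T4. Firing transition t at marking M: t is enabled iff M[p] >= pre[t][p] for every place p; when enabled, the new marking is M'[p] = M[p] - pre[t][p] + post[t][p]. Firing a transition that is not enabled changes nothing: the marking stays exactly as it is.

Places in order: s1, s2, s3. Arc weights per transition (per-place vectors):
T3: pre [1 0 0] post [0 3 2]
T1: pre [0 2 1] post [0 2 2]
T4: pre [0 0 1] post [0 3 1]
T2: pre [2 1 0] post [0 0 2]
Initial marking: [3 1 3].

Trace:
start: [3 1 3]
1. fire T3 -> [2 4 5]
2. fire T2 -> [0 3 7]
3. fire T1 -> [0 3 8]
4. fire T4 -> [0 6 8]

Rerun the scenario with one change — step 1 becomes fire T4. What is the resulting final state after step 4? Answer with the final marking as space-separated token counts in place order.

1 6 6

(re-executing from step 1 with the substitution; state before step 1: [3 1 3])
1. fire T4 -> [3 4 3]
2. fire T2 -> [1 3 5]
3. fire T1 -> [1 3 6]
4. fire T4 -> [1 6 6]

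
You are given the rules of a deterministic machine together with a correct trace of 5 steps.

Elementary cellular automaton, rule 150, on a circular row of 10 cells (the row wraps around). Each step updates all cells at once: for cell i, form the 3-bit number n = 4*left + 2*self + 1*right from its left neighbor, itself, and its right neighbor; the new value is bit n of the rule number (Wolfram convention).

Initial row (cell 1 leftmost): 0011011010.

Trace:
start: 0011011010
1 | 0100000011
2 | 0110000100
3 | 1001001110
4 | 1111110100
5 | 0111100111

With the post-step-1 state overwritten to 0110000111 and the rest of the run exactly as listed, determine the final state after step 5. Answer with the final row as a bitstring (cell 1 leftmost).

state after step 1 := 0110000111
2 | 0001001010
3 | 0011111011
4 | 1101110000
5 | 0000101001

0000101001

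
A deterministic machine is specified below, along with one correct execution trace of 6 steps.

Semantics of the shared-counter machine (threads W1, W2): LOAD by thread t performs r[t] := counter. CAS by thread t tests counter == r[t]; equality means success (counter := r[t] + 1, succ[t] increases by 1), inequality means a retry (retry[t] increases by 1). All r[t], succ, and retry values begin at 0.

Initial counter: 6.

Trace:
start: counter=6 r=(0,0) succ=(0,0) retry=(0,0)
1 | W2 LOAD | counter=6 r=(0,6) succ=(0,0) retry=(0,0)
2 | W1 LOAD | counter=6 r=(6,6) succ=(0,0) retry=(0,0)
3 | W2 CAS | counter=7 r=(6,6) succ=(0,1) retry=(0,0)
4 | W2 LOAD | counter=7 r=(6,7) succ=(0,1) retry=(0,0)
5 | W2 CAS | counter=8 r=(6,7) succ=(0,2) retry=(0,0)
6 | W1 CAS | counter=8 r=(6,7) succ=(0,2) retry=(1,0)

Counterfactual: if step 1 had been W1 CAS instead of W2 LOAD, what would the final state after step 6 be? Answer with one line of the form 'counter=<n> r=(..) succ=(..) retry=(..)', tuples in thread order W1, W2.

(re-executing from step 1 with the substitution; state before step 1: counter=6 r=(0,0) succ=(0,0) retry=(0,0))
1 | W1 CAS | counter=6 r=(0,0) succ=(0,0) retry=(1,0)
2 | W1 LOAD | counter=6 r=(6,0) succ=(0,0) retry=(1,0)
3 | W2 CAS | counter=6 r=(6,0) succ=(0,0) retry=(1,1)
4 | W2 LOAD | counter=6 r=(6,6) succ=(0,0) retry=(1,1)
5 | W2 CAS | counter=7 r=(6,6) succ=(0,1) retry=(1,1)
6 | W1 CAS | counter=7 r=(6,6) succ=(0,1) retry=(2,1)

counter=7 r=(6,6) succ=(0,1) retry=(2,1)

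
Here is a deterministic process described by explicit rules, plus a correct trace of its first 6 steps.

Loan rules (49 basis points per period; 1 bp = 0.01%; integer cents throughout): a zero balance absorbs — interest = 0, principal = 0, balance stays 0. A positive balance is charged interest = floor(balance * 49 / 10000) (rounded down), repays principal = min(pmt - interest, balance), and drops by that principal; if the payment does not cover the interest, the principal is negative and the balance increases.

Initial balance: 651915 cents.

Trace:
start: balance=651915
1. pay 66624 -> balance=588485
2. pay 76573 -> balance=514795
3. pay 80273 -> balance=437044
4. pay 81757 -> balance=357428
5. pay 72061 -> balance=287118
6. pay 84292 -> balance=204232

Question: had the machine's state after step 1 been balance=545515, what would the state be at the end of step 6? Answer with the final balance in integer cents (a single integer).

160199

state after step 1 := balance=545515
2. pay 76573 -> balance=471615
3. pay 80273 -> balance=393652
4. pay 81757 -> balance=313823
5. pay 72061 -> balance=243299
6. pay 84292 -> balance=160199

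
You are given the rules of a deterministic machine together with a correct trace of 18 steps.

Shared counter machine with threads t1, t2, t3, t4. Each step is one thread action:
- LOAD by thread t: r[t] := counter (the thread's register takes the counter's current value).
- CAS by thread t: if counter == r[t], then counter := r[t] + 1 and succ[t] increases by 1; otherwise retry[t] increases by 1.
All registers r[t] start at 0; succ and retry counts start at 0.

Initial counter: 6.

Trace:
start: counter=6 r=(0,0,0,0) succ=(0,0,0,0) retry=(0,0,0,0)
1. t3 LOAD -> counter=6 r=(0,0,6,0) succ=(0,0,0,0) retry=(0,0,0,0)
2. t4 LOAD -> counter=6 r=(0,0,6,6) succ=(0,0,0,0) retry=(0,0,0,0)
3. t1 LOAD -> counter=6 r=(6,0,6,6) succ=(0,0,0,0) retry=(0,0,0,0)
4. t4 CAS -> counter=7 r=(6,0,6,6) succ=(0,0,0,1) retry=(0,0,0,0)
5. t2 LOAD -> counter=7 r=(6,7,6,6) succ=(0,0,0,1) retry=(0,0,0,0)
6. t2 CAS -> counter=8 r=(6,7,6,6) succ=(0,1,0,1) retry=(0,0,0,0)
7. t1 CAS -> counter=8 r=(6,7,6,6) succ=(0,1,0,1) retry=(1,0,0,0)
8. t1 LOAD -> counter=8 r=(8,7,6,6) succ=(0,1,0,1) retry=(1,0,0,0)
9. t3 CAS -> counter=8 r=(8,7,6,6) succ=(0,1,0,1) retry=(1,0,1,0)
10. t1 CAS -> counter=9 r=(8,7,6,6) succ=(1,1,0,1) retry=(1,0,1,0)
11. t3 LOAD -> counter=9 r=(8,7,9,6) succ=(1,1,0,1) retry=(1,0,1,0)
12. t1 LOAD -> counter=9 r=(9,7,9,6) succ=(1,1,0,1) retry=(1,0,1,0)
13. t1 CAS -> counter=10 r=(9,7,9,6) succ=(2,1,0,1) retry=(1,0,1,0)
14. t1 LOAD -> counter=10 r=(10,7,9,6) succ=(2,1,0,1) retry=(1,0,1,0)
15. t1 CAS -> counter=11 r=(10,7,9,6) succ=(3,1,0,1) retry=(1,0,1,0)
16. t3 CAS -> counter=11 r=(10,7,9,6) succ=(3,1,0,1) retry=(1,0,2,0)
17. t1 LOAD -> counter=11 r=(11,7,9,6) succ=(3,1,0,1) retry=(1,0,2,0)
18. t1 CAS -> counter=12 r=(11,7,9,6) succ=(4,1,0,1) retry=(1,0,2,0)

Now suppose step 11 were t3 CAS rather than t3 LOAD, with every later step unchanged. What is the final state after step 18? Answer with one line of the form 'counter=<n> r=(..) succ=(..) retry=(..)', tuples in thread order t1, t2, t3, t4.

counter=12 r=(11,7,6,6) succ=(4,1,0,1) retry=(1,0,3,0)

(re-executing from step 11 with the substitution; state before step 11: counter=9 r=(8,7,6,6) succ=(1,1,0,1) retry=(1,0,1,0))
11. t3 CAS -> counter=9 r=(8,7,6,6) succ=(1,1,0,1) retry=(1,0,2,0)
12. t1 LOAD -> counter=9 r=(9,7,6,6) succ=(1,1,0,1) retry=(1,0,2,0)
13. t1 CAS -> counter=10 r=(9,7,6,6) succ=(2,1,0,1) retry=(1,0,2,0)
14. t1 LOAD -> counter=10 r=(10,7,6,6) succ=(2,1,0,1) retry=(1,0,2,0)
15. t1 CAS -> counter=11 r=(10,7,6,6) succ=(3,1,0,1) retry=(1,0,2,0)
16. t3 CAS -> counter=11 r=(10,7,6,6) succ=(3,1,0,1) retry=(1,0,3,0)
17. t1 LOAD -> counter=11 r=(11,7,6,6) succ=(3,1,0,1) retry=(1,0,3,0)
18. t1 CAS -> counter=12 r=(11,7,6,6) succ=(4,1,0,1) retry=(1,0,3,0)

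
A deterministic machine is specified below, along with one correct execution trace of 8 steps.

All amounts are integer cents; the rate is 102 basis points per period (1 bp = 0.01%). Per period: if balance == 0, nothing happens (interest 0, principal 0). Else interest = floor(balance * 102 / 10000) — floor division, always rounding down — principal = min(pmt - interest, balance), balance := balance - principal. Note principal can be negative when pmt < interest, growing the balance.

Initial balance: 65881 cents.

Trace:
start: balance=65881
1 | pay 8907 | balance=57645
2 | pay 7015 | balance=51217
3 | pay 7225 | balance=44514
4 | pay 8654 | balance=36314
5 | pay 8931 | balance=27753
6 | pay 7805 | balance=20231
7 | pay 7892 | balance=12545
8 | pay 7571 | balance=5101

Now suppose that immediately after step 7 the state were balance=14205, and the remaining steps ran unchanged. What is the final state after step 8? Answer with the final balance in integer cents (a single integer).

state after step 7 := balance=14205
8 | pay 7571 | balance=6778

6778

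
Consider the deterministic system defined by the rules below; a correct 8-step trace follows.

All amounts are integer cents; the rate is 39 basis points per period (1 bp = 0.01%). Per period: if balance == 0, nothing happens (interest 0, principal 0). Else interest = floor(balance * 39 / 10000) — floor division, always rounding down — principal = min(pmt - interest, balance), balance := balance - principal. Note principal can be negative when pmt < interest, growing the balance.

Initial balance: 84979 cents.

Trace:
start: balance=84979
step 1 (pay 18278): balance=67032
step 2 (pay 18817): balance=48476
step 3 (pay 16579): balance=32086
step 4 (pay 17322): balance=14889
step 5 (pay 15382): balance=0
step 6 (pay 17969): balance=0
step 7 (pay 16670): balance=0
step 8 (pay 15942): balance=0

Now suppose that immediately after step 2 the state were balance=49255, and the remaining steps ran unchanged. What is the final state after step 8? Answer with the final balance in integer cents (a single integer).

state after step 2 := balance=49255
step 3 (pay 16579): balance=32868
step 4 (pay 17322): balance=15674
step 5 (pay 15382): balance=353
step 6 (pay 17969): balance=0
step 7 (pay 16670): balance=0
step 8 (pay 15942): balance=0

0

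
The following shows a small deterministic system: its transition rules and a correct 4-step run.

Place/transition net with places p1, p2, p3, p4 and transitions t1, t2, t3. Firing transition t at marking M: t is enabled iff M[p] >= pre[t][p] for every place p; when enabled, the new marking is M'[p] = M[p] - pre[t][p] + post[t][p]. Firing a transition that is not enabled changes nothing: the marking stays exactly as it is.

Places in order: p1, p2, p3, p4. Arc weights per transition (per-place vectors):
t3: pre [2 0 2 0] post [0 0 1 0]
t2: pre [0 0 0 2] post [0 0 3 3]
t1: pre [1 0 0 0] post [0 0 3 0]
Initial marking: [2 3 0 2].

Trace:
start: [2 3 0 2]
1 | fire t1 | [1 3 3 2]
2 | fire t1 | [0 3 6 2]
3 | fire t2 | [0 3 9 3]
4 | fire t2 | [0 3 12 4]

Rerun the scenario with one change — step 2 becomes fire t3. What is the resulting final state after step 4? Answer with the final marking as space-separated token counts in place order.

(re-executing from step 2 with the substitution; state before step 2: [1 3 3 2])
2 | fire t3 | [1 3 3 2]
3 | fire t2 | [1 3 6 3]
4 | fire t2 | [1 3 9 4]

1 3 9 4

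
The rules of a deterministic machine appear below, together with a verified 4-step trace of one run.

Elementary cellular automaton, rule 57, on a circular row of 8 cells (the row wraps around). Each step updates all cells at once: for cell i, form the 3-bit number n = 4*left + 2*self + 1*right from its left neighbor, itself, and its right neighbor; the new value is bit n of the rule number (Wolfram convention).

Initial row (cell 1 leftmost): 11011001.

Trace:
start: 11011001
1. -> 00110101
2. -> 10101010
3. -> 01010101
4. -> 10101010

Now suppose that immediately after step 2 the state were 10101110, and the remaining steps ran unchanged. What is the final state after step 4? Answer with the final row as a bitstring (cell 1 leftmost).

state after step 2 := 10101110
3. -> 01011001
4. -> 10110100

10110100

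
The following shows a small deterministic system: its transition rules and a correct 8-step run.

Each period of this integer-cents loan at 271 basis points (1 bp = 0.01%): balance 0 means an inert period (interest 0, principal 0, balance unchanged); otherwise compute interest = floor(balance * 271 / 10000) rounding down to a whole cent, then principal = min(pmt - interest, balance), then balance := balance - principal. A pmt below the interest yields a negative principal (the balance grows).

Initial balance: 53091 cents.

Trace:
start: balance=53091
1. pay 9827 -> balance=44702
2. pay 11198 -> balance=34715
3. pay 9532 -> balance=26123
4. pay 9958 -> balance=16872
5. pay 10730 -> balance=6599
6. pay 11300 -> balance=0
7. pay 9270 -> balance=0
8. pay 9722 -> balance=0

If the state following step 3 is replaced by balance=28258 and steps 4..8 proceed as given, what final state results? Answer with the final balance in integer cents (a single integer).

0

state after step 3 := balance=28258
4. pay 9958 -> balance=19065
5. pay 10730 -> balance=8851
6. pay 11300 -> balance=0
7. pay 9270 -> balance=0
8. pay 9722 -> balance=0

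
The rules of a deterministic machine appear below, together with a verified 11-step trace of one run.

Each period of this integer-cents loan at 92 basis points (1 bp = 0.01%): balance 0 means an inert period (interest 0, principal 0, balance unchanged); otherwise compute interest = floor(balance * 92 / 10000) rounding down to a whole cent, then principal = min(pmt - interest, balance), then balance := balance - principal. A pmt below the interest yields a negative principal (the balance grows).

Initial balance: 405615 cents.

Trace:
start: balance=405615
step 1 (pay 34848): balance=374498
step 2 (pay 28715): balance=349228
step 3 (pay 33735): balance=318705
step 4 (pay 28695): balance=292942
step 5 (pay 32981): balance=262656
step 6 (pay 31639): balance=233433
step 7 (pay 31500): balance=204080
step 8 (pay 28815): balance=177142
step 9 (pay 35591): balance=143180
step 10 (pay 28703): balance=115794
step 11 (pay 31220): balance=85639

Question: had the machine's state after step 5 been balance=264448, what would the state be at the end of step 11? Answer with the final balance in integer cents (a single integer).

87532

state after step 5 := balance=264448
step 6 (pay 31639): balance=235241
step 7 (pay 31500): balance=205905
step 8 (pay 28815): balance=178984
step 9 (pay 35591): balance=145039
step 10 (pay 28703): balance=117670
step 11 (pay 31220): balance=87532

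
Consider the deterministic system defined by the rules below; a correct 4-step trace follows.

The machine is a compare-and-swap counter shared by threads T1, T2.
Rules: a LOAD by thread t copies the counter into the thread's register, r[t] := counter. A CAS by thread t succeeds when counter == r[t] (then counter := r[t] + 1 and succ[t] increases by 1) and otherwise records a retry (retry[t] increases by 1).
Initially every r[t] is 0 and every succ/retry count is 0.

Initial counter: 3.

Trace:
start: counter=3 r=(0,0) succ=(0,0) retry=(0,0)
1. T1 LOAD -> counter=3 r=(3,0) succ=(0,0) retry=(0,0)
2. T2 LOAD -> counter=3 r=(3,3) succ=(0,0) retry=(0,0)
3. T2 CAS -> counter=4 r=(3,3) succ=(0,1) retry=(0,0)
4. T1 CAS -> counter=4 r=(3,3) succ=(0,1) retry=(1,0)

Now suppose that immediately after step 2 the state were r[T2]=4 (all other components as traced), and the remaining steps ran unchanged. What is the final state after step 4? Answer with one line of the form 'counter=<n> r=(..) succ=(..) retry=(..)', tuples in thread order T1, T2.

state after step 2 := counter=3 r=(3,4) succ=(0,0) retry=(0,0)
3. T2 CAS -> counter=3 r=(3,4) succ=(0,0) retry=(0,1)
4. T1 CAS -> counter=4 r=(3,4) succ=(1,0) retry=(0,1)

counter=4 r=(3,4) succ=(1,0) retry=(0,1)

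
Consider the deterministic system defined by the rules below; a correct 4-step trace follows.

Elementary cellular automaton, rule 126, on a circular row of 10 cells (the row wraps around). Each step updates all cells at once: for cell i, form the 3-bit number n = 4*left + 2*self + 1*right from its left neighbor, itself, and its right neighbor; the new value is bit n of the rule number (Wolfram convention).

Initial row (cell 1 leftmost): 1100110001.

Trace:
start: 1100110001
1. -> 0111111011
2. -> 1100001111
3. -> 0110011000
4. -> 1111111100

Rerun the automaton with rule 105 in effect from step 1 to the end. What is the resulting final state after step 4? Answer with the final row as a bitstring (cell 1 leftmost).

0001011110

(re-executing steps 1..4 under rule 105; state before step 1: 1100110001)
1. -> 0100110101
2. -> 1000111010
3. -> 0010101101
4. -> 0001011110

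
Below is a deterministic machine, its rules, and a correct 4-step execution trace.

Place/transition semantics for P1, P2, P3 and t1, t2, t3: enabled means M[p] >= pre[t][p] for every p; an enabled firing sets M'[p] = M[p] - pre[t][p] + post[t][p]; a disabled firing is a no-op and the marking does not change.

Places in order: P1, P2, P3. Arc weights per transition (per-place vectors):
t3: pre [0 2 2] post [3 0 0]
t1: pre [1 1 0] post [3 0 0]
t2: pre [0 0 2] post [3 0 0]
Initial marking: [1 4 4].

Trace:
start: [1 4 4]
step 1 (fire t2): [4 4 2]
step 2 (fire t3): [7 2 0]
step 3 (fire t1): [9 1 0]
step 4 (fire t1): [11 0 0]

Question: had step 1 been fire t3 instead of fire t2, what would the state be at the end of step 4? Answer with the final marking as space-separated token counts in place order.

7 0 0

(re-executing from step 1 with the substitution; state before step 1: [1 4 4])
step 1 (fire t3): [4 2 2]
step 2 (fire t3): [7 0 0]
step 3 (fire t1): [7 0 0]
step 4 (fire t1): [7 0 0]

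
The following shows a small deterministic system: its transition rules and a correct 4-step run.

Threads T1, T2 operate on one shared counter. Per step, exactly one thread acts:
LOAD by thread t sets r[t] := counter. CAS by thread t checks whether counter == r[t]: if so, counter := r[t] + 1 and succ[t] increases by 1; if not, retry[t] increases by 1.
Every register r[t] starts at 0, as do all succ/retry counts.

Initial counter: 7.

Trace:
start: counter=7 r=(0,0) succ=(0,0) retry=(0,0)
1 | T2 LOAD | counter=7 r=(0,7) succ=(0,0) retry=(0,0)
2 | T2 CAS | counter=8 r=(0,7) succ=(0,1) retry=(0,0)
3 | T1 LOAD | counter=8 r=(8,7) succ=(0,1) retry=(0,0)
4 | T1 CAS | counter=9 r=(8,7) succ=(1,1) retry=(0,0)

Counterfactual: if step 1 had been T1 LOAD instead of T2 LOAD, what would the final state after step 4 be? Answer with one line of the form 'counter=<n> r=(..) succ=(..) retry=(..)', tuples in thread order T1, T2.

counter=8 r=(7,0) succ=(1,0) retry=(0,1)

(re-executing from step 1 with the substitution; state before step 1: counter=7 r=(0,0) succ=(0,0) retry=(0,0))
1 | T1 LOAD | counter=7 r=(7,0) succ=(0,0) retry=(0,0)
2 | T2 CAS | counter=7 r=(7,0) succ=(0,0) retry=(0,1)
3 | T1 LOAD | counter=7 r=(7,0) succ=(0,0) retry=(0,1)
4 | T1 CAS | counter=8 r=(7,0) succ=(1,0) retry=(0,1)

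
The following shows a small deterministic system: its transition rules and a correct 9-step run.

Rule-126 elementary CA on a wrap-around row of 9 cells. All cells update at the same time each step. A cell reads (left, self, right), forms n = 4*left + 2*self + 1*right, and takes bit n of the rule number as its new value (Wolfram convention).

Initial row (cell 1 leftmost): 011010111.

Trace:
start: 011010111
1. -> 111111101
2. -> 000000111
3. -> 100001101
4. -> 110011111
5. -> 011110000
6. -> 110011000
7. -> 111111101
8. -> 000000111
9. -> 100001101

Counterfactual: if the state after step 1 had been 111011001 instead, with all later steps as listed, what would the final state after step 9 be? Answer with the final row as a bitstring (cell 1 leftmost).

state after step 1 := 111011001
2. -> 001111111
3. -> 111000001
4. -> 001100011
5. -> 111110111
6. -> 000011100
7. -> 000110110
8. -> 001111111
9. -> 111000001

111000001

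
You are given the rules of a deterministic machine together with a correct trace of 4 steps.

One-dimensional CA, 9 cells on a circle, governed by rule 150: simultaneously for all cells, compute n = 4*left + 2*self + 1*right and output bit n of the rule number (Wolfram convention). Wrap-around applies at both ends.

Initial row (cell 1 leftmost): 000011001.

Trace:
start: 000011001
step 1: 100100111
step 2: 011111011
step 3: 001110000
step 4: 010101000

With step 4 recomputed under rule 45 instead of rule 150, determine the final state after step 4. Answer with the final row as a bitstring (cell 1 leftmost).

101000111

(re-executing step 4 under rule 45; state before step 4: 001110000)
step 4: 101000111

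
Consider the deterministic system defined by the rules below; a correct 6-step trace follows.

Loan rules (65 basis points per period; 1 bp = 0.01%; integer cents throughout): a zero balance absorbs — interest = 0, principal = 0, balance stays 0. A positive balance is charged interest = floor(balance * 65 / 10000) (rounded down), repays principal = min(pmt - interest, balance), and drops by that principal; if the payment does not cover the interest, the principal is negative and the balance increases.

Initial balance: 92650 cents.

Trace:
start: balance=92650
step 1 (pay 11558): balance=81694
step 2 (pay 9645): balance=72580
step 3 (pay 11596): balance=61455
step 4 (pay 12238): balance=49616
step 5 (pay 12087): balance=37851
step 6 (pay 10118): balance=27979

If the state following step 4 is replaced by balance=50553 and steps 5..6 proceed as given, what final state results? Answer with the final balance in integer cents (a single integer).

28928

state after step 4 := balance=50553
step 5 (pay 12087): balance=38794
step 6 (pay 10118): balance=28928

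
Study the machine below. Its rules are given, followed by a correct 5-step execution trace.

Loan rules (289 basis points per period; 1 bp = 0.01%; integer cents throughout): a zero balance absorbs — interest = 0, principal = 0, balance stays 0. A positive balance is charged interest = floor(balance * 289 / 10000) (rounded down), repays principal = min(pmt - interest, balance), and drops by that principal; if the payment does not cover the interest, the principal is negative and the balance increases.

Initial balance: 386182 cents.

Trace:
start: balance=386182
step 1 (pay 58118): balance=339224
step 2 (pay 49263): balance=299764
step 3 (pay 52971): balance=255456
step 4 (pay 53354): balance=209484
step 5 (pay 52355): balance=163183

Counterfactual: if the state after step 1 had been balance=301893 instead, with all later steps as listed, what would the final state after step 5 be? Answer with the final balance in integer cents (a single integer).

state after step 1 := balance=301893
step 2 (pay 49263): balance=261354
step 3 (pay 52971): balance=215936
step 4 (pay 53354): balance=168822
step 5 (pay 52355): balance=121345

121345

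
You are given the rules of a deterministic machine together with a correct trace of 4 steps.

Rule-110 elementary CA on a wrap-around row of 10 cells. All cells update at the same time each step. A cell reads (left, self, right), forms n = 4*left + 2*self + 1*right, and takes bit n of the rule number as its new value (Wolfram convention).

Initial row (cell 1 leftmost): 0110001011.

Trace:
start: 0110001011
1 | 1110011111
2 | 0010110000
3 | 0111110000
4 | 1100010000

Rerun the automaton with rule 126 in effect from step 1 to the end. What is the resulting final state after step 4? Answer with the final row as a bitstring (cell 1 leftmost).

0111111100

(re-executing steps 1..4 under rule 126; state before step 1: 0110001011)
1 | 1111011111
2 | 0001110000
3 | 0011011000
4 | 0111111100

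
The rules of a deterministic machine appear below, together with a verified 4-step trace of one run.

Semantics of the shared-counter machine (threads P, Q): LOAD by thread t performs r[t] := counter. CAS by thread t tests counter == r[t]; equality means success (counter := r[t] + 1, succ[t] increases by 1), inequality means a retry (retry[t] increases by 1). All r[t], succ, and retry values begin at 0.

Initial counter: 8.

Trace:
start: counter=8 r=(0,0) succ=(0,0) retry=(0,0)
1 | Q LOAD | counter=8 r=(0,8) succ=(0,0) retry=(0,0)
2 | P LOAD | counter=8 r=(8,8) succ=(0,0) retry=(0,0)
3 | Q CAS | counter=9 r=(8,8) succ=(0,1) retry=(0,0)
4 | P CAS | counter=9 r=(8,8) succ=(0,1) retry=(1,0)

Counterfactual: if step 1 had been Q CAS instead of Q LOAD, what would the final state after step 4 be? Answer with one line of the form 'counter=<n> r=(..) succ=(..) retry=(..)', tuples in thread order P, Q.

counter=9 r=(8,0) succ=(1,0) retry=(0,2)

(re-executing from step 1 with the substitution; state before step 1: counter=8 r=(0,0) succ=(0,0) retry=(0,0))
1 | Q CAS | counter=8 r=(0,0) succ=(0,0) retry=(0,1)
2 | P LOAD | counter=8 r=(8,0) succ=(0,0) retry=(0,1)
3 | Q CAS | counter=8 r=(8,0) succ=(0,0) retry=(0,2)
4 | P CAS | counter=9 r=(8,0) succ=(1,0) retry=(0,2)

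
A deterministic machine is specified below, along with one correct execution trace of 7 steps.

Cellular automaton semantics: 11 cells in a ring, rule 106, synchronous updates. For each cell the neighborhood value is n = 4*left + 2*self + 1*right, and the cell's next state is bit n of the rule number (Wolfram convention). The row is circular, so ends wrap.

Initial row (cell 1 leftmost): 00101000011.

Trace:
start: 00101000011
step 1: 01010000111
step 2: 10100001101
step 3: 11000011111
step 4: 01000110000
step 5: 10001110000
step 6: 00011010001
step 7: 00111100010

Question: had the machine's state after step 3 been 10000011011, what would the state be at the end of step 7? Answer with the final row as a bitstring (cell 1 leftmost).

state after step 3 := 10000011011
step 4: 10000111110
step 5: 00001100011
step 6: 00011100111
step 7: 00110101101

00110101101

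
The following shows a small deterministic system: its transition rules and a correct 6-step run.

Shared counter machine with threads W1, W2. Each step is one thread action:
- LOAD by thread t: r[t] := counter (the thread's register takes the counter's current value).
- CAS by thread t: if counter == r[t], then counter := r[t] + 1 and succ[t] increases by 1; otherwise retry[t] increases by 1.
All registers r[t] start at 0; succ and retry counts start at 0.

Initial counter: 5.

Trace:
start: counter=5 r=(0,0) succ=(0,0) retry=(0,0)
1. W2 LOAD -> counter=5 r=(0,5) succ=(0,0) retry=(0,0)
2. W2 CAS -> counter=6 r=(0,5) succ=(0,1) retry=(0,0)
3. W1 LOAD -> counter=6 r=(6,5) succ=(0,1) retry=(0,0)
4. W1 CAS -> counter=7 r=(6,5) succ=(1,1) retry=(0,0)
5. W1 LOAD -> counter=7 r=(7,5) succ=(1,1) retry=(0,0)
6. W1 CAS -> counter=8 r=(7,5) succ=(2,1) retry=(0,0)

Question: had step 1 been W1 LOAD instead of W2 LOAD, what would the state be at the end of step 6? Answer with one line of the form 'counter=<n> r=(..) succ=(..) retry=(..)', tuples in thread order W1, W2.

(re-executing from step 1 with the substitution; state before step 1: counter=5 r=(0,0) succ=(0,0) retry=(0,0))
1. W1 LOAD -> counter=5 r=(5,0) succ=(0,0) retry=(0,0)
2. W2 CAS -> counter=5 r=(5,0) succ=(0,0) retry=(0,1)
3. W1 LOAD -> counter=5 r=(5,0) succ=(0,0) retry=(0,1)
4. W1 CAS -> counter=6 r=(5,0) succ=(1,0) retry=(0,1)
5. W1 LOAD -> counter=6 r=(6,0) succ=(1,0) retry=(0,1)
6. W1 CAS -> counter=7 r=(6,0) succ=(2,0) retry=(0,1)

counter=7 r=(6,0) succ=(2,0) retry=(0,1)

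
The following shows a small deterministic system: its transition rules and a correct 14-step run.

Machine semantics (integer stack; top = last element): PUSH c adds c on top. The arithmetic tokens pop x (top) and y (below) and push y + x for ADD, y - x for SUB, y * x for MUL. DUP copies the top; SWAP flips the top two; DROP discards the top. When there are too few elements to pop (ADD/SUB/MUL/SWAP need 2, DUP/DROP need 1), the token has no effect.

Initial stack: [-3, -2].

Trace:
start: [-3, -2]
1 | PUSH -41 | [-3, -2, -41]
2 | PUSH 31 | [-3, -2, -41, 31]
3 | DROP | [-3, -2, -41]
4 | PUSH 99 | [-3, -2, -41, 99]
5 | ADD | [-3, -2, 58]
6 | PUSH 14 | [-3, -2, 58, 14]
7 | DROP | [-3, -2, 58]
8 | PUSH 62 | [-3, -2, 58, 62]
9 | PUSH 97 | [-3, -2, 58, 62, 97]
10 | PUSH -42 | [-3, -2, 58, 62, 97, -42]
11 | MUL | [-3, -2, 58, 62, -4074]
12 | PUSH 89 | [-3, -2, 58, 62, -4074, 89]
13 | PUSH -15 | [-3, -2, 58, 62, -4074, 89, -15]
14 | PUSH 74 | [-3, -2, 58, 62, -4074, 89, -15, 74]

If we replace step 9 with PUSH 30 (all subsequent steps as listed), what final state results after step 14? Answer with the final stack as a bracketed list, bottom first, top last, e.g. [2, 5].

(re-executing from step 9 with the substitution; state before step 9: [-3, -2, 58, 62])
9 | PUSH 30 | [-3, -2, 58, 62, 30]
10 | PUSH -42 | [-3, -2, 58, 62, 30, -42]
11 | MUL | [-3, -2, 58, 62, -1260]
12 | PUSH 89 | [-3, -2, 58, 62, -1260, 89]
13 | PUSH -15 | [-3, -2, 58, 62, -1260, 89, -15]
14 | PUSH 74 | [-3, -2, 58, 62, -1260, 89, -15, 74]

[-3, -2, 58, 62, -1260, 89, -15, 74]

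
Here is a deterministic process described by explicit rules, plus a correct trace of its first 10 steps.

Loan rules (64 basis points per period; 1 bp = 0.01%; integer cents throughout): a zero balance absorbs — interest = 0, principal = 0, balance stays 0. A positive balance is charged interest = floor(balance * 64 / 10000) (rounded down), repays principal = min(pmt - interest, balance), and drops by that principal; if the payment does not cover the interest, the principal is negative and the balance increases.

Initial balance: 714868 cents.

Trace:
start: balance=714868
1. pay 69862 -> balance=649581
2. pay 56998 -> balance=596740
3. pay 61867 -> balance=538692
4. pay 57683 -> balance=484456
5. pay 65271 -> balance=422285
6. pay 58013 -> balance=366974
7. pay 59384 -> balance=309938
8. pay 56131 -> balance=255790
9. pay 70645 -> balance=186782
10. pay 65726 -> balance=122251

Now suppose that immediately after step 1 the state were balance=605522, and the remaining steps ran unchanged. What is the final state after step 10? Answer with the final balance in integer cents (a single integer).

75589

state after step 1 := balance=605522
2. pay 56998 -> balance=552399
3. pay 61867 -> balance=494067
4. pay 57683 -> balance=439546
5. pay 65271 -> balance=377088
6. pay 58013 -> balance=321488
7. pay 59384 -> balance=264161
8. pay 56131 -> balance=209720
9. pay 70645 -> balance=140417
10. pay 65726 -> balance=75589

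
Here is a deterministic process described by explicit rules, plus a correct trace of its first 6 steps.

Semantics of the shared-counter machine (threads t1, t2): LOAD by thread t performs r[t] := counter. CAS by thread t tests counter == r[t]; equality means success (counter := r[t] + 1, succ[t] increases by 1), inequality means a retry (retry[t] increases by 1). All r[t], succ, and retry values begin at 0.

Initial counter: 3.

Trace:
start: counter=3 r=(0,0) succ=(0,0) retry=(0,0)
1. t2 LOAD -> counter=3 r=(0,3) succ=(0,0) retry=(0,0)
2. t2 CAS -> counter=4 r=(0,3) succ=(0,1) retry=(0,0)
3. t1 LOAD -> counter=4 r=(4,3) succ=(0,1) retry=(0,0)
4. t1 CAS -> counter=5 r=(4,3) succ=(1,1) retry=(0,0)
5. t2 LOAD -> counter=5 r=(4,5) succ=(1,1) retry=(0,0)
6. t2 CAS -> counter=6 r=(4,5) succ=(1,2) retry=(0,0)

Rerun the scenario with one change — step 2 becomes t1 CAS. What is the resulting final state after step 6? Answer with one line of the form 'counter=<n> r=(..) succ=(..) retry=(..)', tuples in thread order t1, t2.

counter=5 r=(3,4) succ=(1,1) retry=(1,0)

(re-executing from step 2 with the substitution; state before step 2: counter=3 r=(0,3) succ=(0,0) retry=(0,0))
2. t1 CAS -> counter=3 r=(0,3) succ=(0,0) retry=(1,0)
3. t1 LOAD -> counter=3 r=(3,3) succ=(0,0) retry=(1,0)
4. t1 CAS -> counter=4 r=(3,3) succ=(1,0) retry=(1,0)
5. t2 LOAD -> counter=4 r=(3,4) succ=(1,0) retry=(1,0)
6. t2 CAS -> counter=5 r=(3,4) succ=(1,1) retry=(1,0)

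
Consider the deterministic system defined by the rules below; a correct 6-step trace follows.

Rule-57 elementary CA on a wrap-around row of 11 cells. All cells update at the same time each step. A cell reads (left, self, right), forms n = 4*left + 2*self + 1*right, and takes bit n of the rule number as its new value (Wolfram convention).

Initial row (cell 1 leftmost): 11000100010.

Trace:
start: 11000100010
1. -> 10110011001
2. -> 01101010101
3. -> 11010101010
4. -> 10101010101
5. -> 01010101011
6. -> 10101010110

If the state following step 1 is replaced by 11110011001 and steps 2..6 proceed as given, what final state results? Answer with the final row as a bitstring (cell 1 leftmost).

state after step 1 := 11110011001
2. -> 00001010101
3. -> 11100101010
4. -> 10010010101
5. -> 01001001011
6. -> 10100100110

10100100110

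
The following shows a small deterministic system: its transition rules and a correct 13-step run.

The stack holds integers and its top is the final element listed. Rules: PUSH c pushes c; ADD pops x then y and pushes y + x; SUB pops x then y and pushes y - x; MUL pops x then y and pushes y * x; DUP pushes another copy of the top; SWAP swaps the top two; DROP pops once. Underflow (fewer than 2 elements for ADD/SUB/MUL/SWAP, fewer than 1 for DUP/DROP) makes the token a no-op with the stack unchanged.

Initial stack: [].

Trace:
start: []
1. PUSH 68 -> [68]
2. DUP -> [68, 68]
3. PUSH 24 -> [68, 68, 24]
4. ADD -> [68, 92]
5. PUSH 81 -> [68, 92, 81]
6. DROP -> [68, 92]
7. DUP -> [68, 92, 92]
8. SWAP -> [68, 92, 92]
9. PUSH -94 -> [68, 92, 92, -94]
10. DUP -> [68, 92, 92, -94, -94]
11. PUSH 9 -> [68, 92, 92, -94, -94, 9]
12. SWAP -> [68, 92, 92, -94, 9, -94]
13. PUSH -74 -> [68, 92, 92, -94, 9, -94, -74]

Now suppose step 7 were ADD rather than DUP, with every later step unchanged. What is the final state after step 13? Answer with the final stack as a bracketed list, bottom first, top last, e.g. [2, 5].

(re-executing from step 7 with the substitution; state before step 7: [68, 92])
7. ADD -> [160]
8. SWAP -> [160]
9. PUSH -94 -> [160, -94]
10. DUP -> [160, -94, -94]
11. PUSH 9 -> [160, -94, -94, 9]
12. SWAP -> [160, -94, 9, -94]
13. PUSH -74 -> [160, -94, 9, -94, -74]

[160, -94, 9, -94, -74]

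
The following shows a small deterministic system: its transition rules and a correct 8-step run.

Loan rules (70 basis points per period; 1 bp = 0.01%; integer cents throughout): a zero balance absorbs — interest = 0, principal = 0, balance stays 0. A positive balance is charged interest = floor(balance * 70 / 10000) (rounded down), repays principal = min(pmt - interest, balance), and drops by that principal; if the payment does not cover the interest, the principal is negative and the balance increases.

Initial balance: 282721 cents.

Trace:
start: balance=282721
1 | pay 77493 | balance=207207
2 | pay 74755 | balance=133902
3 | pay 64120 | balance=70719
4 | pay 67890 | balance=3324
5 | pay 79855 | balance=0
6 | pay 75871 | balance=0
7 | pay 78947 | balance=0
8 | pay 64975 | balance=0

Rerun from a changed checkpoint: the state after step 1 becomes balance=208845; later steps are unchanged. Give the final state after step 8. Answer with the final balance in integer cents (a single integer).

state after step 1 := balance=208845
2 | pay 74755 | balance=135551
3 | pay 64120 | balance=72379
4 | pay 67890 | balance=4995
5 | pay 79855 | balance=0
6 | pay 75871 | balance=0
7 | pay 78947 | balance=0
8 | pay 64975 | balance=0

0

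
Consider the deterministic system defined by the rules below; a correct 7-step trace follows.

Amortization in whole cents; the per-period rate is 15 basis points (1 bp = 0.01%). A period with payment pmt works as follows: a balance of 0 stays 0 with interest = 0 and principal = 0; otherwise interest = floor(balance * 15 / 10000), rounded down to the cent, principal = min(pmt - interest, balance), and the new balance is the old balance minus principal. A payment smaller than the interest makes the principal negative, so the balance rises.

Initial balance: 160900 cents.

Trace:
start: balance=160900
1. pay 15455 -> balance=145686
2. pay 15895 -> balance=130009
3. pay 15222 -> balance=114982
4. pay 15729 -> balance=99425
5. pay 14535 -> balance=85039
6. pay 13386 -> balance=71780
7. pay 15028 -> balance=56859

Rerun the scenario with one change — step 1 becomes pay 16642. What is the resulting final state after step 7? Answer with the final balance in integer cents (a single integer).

55660

(re-executing from step 1 with the substitution; state before step 1: balance=160900)
1. pay 16642 -> balance=144499
2. pay 15895 -> balance=128820
3. pay 15222 -> balance=113791
4. pay 15729 -> balance=98232
5. pay 14535 -> balance=83844
6. pay 13386 -> balance=70583
7. pay 15028 -> balance=55660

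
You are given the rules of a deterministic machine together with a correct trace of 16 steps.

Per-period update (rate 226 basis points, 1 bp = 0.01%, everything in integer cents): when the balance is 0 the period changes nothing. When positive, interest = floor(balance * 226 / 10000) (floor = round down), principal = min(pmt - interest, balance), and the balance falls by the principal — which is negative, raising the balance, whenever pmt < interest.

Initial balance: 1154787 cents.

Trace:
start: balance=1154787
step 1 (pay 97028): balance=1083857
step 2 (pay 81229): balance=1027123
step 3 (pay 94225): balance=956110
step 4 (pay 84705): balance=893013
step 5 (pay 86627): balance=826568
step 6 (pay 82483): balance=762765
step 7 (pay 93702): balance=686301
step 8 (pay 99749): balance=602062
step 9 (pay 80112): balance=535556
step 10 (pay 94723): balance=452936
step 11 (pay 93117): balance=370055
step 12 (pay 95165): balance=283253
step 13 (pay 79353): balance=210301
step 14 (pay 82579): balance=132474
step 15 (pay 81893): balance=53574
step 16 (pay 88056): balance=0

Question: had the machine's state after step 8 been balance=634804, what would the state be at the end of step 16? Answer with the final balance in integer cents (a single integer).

state after step 8 := balance=634804
step 9 (pay 80112): balance=569038
step 10 (pay 94723): balance=487175
step 11 (pay 93117): balance=405068
step 12 (pay 95165): balance=319057
step 13 (pay 79353): balance=246914
step 14 (pay 82579): balance=169915
step 15 (pay 81893): balance=91862
step 16 (pay 88056): balance=5882

5882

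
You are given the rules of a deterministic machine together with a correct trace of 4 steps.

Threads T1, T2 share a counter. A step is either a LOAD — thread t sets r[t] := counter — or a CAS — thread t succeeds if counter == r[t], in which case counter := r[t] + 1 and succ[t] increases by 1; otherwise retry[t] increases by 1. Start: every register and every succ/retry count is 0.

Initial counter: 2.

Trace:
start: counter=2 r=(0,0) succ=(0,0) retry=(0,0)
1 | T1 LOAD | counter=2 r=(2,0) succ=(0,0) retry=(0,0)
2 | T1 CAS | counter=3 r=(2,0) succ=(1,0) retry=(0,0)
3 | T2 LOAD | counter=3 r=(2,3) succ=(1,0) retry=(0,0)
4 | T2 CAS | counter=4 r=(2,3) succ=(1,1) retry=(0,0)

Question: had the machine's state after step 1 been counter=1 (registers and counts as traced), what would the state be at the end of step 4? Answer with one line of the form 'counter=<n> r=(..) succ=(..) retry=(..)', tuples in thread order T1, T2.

counter=2 r=(2,1) succ=(0,1) retry=(1,0)

state after step 1 := counter=1 r=(2,0) succ=(0,0) retry=(0,0)
2 | T1 CAS | counter=1 r=(2,0) succ=(0,0) retry=(1,0)
3 | T2 LOAD | counter=1 r=(2,1) succ=(0,0) retry=(1,0)
4 | T2 CAS | counter=2 r=(2,1) succ=(0,1) retry=(1,0)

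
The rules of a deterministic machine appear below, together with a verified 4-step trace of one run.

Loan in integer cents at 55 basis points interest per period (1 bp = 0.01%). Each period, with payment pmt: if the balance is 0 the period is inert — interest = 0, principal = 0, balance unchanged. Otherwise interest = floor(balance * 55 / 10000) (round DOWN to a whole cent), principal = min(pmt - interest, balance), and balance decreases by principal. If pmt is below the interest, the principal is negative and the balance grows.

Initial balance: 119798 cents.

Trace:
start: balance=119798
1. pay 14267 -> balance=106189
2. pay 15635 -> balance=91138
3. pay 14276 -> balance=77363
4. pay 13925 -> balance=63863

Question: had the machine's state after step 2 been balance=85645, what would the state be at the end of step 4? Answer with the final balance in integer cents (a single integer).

state after step 2 := balance=85645
3. pay 14276 -> balance=71840
4. pay 13925 -> balance=58310

58310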